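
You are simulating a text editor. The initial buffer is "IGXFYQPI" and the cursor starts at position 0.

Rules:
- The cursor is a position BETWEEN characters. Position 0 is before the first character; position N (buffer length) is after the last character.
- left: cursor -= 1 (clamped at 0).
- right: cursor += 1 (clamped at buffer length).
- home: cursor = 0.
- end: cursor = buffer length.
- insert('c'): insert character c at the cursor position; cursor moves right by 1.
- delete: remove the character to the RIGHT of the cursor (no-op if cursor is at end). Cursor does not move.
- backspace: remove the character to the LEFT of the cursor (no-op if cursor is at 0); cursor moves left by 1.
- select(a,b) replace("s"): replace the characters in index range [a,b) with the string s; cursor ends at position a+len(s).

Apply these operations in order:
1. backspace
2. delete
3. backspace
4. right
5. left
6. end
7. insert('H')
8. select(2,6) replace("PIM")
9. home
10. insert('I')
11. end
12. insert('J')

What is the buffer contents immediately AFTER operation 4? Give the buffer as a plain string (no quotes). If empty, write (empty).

After op 1 (backspace): buf='IGXFYQPI' cursor=0
After op 2 (delete): buf='GXFYQPI' cursor=0
After op 3 (backspace): buf='GXFYQPI' cursor=0
After op 4 (right): buf='GXFYQPI' cursor=1

Answer: GXFYQPI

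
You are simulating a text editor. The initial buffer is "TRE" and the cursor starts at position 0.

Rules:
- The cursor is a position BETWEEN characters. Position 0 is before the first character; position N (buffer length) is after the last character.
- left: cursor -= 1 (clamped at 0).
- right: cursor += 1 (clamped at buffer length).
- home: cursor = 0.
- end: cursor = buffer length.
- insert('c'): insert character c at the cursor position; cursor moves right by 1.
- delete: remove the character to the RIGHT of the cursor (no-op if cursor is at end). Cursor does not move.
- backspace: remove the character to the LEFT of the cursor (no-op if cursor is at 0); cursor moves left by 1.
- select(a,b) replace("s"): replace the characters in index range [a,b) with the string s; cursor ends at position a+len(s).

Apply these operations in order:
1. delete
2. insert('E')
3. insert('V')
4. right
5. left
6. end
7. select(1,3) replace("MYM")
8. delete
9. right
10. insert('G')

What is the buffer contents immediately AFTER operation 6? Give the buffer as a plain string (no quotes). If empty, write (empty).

After op 1 (delete): buf='RE' cursor=0
After op 2 (insert('E')): buf='ERE' cursor=1
After op 3 (insert('V')): buf='EVRE' cursor=2
After op 4 (right): buf='EVRE' cursor=3
After op 5 (left): buf='EVRE' cursor=2
After op 6 (end): buf='EVRE' cursor=4

Answer: EVRE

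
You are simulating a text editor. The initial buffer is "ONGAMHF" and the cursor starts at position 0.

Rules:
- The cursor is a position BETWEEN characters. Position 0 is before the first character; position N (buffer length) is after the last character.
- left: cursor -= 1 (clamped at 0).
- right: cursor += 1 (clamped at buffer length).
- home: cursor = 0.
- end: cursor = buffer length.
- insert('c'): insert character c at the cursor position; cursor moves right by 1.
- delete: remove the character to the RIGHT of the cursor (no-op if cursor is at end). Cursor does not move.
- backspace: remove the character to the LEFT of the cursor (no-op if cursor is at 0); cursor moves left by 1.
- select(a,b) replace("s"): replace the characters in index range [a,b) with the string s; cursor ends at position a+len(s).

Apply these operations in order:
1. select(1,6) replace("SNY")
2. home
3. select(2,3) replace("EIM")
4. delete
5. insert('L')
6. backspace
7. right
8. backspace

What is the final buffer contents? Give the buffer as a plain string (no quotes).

Answer: OSEIM

Derivation:
After op 1 (select(1,6) replace("SNY")): buf='OSNYF' cursor=4
After op 2 (home): buf='OSNYF' cursor=0
After op 3 (select(2,3) replace("EIM")): buf='OSEIMYF' cursor=5
After op 4 (delete): buf='OSEIMF' cursor=5
After op 5 (insert('L')): buf='OSEIMLF' cursor=6
After op 6 (backspace): buf='OSEIMF' cursor=5
After op 7 (right): buf='OSEIMF' cursor=6
After op 8 (backspace): buf='OSEIM' cursor=5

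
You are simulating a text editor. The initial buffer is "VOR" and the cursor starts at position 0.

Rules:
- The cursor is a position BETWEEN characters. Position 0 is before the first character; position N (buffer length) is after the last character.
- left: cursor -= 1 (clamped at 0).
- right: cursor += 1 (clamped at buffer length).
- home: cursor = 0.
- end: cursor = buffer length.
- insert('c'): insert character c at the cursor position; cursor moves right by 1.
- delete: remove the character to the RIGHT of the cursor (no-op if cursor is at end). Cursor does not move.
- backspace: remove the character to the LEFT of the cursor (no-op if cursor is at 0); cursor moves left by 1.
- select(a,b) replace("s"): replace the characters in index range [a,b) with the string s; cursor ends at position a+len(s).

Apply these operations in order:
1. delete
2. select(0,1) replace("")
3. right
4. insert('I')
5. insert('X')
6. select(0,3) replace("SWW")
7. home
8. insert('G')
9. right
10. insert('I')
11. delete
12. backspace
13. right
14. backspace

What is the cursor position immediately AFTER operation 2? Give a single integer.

Answer: 0

Derivation:
After op 1 (delete): buf='OR' cursor=0
After op 2 (select(0,1) replace("")): buf='R' cursor=0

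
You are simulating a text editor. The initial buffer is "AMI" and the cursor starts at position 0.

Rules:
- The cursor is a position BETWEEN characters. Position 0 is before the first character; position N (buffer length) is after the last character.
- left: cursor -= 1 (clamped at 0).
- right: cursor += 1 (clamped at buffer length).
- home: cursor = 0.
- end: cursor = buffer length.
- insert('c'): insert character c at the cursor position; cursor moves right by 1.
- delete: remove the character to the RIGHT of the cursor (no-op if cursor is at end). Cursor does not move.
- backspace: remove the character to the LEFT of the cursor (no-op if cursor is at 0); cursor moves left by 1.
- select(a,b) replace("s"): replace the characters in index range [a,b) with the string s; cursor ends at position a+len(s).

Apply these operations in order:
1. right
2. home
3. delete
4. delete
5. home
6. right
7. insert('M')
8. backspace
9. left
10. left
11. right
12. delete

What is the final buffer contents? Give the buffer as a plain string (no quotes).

After op 1 (right): buf='AMI' cursor=1
After op 2 (home): buf='AMI' cursor=0
After op 3 (delete): buf='MI' cursor=0
After op 4 (delete): buf='I' cursor=0
After op 5 (home): buf='I' cursor=0
After op 6 (right): buf='I' cursor=1
After op 7 (insert('M')): buf='IM' cursor=2
After op 8 (backspace): buf='I' cursor=1
After op 9 (left): buf='I' cursor=0
After op 10 (left): buf='I' cursor=0
After op 11 (right): buf='I' cursor=1
After op 12 (delete): buf='I' cursor=1

Answer: I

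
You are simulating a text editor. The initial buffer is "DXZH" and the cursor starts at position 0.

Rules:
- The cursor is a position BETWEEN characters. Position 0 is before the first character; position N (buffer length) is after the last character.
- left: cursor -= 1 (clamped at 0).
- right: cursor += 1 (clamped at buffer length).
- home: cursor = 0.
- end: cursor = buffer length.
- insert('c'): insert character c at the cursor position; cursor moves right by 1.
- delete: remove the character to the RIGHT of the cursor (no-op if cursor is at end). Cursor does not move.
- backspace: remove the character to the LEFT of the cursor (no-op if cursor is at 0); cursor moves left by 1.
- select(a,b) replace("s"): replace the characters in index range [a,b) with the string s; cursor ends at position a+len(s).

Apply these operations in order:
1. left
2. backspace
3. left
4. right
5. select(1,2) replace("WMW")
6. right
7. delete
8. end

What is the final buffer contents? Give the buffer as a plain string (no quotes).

After op 1 (left): buf='DXZH' cursor=0
After op 2 (backspace): buf='DXZH' cursor=0
After op 3 (left): buf='DXZH' cursor=0
After op 4 (right): buf='DXZH' cursor=1
After op 5 (select(1,2) replace("WMW")): buf='DWMWZH' cursor=4
After op 6 (right): buf='DWMWZH' cursor=5
After op 7 (delete): buf='DWMWZ' cursor=5
After op 8 (end): buf='DWMWZ' cursor=5

Answer: DWMWZ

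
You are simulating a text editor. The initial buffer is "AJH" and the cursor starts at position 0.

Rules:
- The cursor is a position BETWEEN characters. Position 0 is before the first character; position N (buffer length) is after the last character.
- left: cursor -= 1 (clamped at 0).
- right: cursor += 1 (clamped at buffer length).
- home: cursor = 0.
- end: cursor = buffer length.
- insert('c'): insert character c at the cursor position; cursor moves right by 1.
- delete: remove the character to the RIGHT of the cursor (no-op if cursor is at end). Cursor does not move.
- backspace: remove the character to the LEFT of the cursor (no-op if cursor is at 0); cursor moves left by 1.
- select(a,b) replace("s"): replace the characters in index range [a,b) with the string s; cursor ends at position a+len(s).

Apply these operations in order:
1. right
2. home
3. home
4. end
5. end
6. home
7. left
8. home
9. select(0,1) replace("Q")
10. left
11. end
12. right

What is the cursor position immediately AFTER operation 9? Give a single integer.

Answer: 1

Derivation:
After op 1 (right): buf='AJH' cursor=1
After op 2 (home): buf='AJH' cursor=0
After op 3 (home): buf='AJH' cursor=0
After op 4 (end): buf='AJH' cursor=3
After op 5 (end): buf='AJH' cursor=3
After op 6 (home): buf='AJH' cursor=0
After op 7 (left): buf='AJH' cursor=0
After op 8 (home): buf='AJH' cursor=0
After op 9 (select(0,1) replace("Q")): buf='QJH' cursor=1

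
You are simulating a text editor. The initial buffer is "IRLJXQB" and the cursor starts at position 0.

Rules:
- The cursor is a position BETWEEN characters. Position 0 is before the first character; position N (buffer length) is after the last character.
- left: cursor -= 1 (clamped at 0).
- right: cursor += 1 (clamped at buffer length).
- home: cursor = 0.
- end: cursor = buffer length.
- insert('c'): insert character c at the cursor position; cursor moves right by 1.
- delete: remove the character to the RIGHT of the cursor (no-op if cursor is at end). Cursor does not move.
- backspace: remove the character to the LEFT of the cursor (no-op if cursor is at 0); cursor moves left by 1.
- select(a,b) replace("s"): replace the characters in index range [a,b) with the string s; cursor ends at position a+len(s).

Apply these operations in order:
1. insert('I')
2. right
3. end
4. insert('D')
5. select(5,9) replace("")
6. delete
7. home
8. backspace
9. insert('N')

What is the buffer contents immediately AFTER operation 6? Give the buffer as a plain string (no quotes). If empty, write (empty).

Answer: IIRLJ

Derivation:
After op 1 (insert('I')): buf='IIRLJXQB' cursor=1
After op 2 (right): buf='IIRLJXQB' cursor=2
After op 3 (end): buf='IIRLJXQB' cursor=8
After op 4 (insert('D')): buf='IIRLJXQBD' cursor=9
After op 5 (select(5,9) replace("")): buf='IIRLJ' cursor=5
After op 6 (delete): buf='IIRLJ' cursor=5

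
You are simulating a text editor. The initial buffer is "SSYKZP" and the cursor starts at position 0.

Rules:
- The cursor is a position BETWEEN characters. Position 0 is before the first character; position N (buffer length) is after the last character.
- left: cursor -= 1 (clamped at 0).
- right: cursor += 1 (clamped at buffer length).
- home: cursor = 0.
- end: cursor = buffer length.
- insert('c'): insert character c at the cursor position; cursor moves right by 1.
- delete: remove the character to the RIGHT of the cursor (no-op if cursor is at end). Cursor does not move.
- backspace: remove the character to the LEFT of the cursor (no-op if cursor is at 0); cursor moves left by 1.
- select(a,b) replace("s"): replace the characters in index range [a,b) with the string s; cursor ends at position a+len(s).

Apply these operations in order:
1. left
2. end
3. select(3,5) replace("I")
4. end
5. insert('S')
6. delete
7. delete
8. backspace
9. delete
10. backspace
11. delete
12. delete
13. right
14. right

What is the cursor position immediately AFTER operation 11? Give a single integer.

Answer: 4

Derivation:
After op 1 (left): buf='SSYKZP' cursor=0
After op 2 (end): buf='SSYKZP' cursor=6
After op 3 (select(3,5) replace("I")): buf='SSYIP' cursor=4
After op 4 (end): buf='SSYIP' cursor=5
After op 5 (insert('S')): buf='SSYIPS' cursor=6
After op 6 (delete): buf='SSYIPS' cursor=6
After op 7 (delete): buf='SSYIPS' cursor=6
After op 8 (backspace): buf='SSYIP' cursor=5
After op 9 (delete): buf='SSYIP' cursor=5
After op 10 (backspace): buf='SSYI' cursor=4
After op 11 (delete): buf='SSYI' cursor=4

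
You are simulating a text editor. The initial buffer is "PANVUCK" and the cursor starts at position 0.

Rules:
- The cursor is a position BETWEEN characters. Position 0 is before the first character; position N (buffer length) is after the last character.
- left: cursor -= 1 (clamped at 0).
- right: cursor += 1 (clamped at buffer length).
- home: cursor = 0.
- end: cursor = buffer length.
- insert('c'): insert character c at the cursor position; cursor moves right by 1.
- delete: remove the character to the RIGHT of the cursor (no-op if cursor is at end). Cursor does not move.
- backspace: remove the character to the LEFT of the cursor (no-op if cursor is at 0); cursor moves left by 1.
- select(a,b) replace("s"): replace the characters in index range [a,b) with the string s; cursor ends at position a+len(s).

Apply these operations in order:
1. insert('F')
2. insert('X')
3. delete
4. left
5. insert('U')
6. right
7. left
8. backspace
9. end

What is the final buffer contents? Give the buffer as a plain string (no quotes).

After op 1 (insert('F')): buf='FPANVUCK' cursor=1
After op 2 (insert('X')): buf='FXPANVUCK' cursor=2
After op 3 (delete): buf='FXANVUCK' cursor=2
After op 4 (left): buf='FXANVUCK' cursor=1
After op 5 (insert('U')): buf='FUXANVUCK' cursor=2
After op 6 (right): buf='FUXANVUCK' cursor=3
After op 7 (left): buf='FUXANVUCK' cursor=2
After op 8 (backspace): buf='FXANVUCK' cursor=1
After op 9 (end): buf='FXANVUCK' cursor=8

Answer: FXANVUCK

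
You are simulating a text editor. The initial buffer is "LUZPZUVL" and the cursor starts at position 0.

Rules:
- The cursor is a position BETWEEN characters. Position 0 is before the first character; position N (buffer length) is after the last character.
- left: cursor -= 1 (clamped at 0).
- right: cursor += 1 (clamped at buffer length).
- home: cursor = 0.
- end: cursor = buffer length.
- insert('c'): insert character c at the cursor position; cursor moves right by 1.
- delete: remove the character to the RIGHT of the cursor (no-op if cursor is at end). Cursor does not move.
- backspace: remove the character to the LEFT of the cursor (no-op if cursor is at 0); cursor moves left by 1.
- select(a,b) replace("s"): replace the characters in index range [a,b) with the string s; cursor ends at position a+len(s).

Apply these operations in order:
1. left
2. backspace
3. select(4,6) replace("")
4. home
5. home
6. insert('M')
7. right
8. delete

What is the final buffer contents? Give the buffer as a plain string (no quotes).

Answer: MLZPVL

Derivation:
After op 1 (left): buf='LUZPZUVL' cursor=0
After op 2 (backspace): buf='LUZPZUVL' cursor=0
After op 3 (select(4,6) replace("")): buf='LUZPVL' cursor=4
After op 4 (home): buf='LUZPVL' cursor=0
After op 5 (home): buf='LUZPVL' cursor=0
After op 6 (insert('M')): buf='MLUZPVL' cursor=1
After op 7 (right): buf='MLUZPVL' cursor=2
After op 8 (delete): buf='MLZPVL' cursor=2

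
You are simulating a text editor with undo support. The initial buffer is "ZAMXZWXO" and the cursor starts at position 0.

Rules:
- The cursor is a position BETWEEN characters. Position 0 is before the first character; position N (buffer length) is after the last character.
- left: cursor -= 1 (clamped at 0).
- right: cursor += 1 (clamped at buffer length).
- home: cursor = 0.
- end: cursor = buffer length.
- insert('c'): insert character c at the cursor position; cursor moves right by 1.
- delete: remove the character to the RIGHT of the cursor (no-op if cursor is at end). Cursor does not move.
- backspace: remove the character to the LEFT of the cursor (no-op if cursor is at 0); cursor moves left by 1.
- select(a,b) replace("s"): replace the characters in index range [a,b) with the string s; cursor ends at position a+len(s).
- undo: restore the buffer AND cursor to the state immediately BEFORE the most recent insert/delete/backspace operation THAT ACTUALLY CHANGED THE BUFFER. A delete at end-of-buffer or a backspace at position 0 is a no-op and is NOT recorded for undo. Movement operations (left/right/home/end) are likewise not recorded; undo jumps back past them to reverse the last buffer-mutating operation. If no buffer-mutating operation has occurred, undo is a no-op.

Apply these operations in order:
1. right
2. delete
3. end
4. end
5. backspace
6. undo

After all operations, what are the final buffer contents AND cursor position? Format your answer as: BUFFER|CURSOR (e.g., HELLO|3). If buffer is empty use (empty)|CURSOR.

Answer: ZMXZWXO|7

Derivation:
After op 1 (right): buf='ZAMXZWXO' cursor=1
After op 2 (delete): buf='ZMXZWXO' cursor=1
After op 3 (end): buf='ZMXZWXO' cursor=7
After op 4 (end): buf='ZMXZWXO' cursor=7
After op 5 (backspace): buf='ZMXZWX' cursor=6
After op 6 (undo): buf='ZMXZWXO' cursor=7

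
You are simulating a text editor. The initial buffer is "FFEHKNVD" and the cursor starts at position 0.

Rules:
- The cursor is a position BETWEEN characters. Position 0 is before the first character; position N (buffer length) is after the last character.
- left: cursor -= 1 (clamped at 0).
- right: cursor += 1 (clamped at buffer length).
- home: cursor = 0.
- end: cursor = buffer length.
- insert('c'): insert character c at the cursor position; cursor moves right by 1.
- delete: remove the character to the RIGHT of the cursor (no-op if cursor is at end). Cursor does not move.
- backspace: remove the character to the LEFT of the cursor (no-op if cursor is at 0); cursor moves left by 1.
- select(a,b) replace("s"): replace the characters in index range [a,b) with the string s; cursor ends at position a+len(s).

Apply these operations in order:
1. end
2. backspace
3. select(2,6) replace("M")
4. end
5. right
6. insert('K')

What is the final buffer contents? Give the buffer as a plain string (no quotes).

Answer: FFMVK

Derivation:
After op 1 (end): buf='FFEHKNVD' cursor=8
After op 2 (backspace): buf='FFEHKNV' cursor=7
After op 3 (select(2,6) replace("M")): buf='FFMV' cursor=3
After op 4 (end): buf='FFMV' cursor=4
After op 5 (right): buf='FFMV' cursor=4
After op 6 (insert('K')): buf='FFMVK' cursor=5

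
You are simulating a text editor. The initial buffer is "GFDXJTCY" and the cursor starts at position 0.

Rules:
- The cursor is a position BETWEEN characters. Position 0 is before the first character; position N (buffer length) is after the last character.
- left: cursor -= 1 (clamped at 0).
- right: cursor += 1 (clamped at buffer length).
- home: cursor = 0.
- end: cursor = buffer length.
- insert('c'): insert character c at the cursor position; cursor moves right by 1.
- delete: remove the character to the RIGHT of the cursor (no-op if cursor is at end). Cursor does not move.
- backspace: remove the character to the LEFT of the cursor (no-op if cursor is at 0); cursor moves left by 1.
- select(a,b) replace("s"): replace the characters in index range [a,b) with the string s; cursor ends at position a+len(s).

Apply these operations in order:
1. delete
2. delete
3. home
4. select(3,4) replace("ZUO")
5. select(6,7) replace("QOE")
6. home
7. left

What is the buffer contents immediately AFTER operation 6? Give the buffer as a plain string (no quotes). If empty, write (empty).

After op 1 (delete): buf='FDXJTCY' cursor=0
After op 2 (delete): buf='DXJTCY' cursor=0
After op 3 (home): buf='DXJTCY' cursor=0
After op 4 (select(3,4) replace("ZUO")): buf='DXJZUOCY' cursor=6
After op 5 (select(6,7) replace("QOE")): buf='DXJZUOQOEY' cursor=9
After op 6 (home): buf='DXJZUOQOEY' cursor=0

Answer: DXJZUOQOEY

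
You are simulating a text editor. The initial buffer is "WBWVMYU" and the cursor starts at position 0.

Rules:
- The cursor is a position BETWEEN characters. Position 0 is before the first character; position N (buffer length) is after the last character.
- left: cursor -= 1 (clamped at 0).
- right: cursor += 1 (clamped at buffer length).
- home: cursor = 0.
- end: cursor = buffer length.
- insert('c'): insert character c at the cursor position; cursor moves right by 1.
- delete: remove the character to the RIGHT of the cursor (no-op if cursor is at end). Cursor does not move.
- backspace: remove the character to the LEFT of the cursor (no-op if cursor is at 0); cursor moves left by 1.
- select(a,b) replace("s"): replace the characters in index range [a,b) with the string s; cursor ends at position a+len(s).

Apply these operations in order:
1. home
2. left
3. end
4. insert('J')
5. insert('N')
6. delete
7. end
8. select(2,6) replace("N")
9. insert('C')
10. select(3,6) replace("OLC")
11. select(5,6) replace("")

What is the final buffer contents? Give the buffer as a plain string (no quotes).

Answer: WBNOLN

Derivation:
After op 1 (home): buf='WBWVMYU' cursor=0
After op 2 (left): buf='WBWVMYU' cursor=0
After op 3 (end): buf='WBWVMYU' cursor=7
After op 4 (insert('J')): buf='WBWVMYUJ' cursor=8
After op 5 (insert('N')): buf='WBWVMYUJN' cursor=9
After op 6 (delete): buf='WBWVMYUJN' cursor=9
After op 7 (end): buf='WBWVMYUJN' cursor=9
After op 8 (select(2,6) replace("N")): buf='WBNUJN' cursor=3
After op 9 (insert('C')): buf='WBNCUJN' cursor=4
After op 10 (select(3,6) replace("OLC")): buf='WBNOLCN' cursor=6
After op 11 (select(5,6) replace("")): buf='WBNOLN' cursor=5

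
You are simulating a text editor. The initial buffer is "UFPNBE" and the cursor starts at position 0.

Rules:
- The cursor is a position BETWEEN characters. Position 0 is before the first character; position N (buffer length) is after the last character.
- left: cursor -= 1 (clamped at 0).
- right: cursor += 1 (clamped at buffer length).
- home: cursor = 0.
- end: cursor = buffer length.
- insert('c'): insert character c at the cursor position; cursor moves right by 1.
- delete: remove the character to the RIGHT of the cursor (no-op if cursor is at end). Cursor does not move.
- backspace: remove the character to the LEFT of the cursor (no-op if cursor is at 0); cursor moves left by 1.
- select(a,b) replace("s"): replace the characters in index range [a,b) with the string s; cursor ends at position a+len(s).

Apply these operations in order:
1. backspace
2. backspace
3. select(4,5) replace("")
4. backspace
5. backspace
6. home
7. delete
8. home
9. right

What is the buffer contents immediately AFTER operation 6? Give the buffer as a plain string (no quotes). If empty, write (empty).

After op 1 (backspace): buf='UFPNBE' cursor=0
After op 2 (backspace): buf='UFPNBE' cursor=0
After op 3 (select(4,5) replace("")): buf='UFPNE' cursor=4
After op 4 (backspace): buf='UFPE' cursor=3
After op 5 (backspace): buf='UFE' cursor=2
After op 6 (home): buf='UFE' cursor=0

Answer: UFE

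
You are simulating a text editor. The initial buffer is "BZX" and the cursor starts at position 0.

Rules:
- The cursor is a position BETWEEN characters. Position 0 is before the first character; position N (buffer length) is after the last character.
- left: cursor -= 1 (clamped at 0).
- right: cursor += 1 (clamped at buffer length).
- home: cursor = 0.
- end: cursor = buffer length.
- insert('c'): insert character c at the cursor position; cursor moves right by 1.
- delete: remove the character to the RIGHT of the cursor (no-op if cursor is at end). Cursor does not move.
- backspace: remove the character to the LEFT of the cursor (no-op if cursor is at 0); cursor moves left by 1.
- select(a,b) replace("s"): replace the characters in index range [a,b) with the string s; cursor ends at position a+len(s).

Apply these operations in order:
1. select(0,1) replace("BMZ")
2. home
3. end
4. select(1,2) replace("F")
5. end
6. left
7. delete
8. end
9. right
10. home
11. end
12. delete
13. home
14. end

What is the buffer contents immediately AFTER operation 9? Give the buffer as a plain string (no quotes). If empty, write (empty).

After op 1 (select(0,1) replace("BMZ")): buf='BMZZX' cursor=3
After op 2 (home): buf='BMZZX' cursor=0
After op 3 (end): buf='BMZZX' cursor=5
After op 4 (select(1,2) replace("F")): buf='BFZZX' cursor=2
After op 5 (end): buf='BFZZX' cursor=5
After op 6 (left): buf='BFZZX' cursor=4
After op 7 (delete): buf='BFZZ' cursor=4
After op 8 (end): buf='BFZZ' cursor=4
After op 9 (right): buf='BFZZ' cursor=4

Answer: BFZZ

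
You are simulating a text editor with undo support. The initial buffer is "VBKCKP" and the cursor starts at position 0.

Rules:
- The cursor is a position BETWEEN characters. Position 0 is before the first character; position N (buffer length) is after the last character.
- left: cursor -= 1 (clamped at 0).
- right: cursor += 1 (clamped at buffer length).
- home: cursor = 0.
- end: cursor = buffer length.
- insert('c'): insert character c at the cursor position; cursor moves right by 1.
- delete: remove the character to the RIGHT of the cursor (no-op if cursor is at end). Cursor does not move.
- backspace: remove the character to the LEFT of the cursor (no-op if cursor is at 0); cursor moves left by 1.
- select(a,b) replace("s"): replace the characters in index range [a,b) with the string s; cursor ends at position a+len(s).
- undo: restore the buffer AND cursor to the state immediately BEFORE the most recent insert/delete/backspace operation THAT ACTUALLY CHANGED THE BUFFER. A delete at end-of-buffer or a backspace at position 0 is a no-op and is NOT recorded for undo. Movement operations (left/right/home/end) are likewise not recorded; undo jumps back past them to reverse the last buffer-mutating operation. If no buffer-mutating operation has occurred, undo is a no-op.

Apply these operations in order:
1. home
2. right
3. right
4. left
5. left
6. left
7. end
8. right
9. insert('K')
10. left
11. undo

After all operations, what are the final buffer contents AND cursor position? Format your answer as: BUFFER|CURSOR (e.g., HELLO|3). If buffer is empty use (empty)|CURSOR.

After op 1 (home): buf='VBKCKP' cursor=0
After op 2 (right): buf='VBKCKP' cursor=1
After op 3 (right): buf='VBKCKP' cursor=2
After op 4 (left): buf='VBKCKP' cursor=1
After op 5 (left): buf='VBKCKP' cursor=0
After op 6 (left): buf='VBKCKP' cursor=0
After op 7 (end): buf='VBKCKP' cursor=6
After op 8 (right): buf='VBKCKP' cursor=6
After op 9 (insert('K')): buf='VBKCKPK' cursor=7
After op 10 (left): buf='VBKCKPK' cursor=6
After op 11 (undo): buf='VBKCKP' cursor=6

Answer: VBKCKP|6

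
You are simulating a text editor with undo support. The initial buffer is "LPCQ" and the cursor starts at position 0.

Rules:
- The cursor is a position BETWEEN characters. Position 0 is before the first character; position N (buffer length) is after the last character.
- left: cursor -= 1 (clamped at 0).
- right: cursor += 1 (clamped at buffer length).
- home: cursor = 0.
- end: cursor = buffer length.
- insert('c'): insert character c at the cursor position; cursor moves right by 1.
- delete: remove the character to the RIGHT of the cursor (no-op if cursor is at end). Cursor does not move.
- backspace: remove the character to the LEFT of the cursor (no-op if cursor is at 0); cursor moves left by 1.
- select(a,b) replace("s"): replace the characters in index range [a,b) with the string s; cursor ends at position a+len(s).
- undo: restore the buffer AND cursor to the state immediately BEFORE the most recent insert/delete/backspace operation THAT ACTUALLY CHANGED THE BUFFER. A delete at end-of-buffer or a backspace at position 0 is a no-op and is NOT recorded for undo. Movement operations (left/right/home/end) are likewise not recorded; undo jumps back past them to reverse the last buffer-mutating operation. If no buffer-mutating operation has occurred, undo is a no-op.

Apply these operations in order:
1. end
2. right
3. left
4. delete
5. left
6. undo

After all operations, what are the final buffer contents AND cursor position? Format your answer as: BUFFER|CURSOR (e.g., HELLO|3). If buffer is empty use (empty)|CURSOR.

After op 1 (end): buf='LPCQ' cursor=4
After op 2 (right): buf='LPCQ' cursor=4
After op 3 (left): buf='LPCQ' cursor=3
After op 4 (delete): buf='LPC' cursor=3
After op 5 (left): buf='LPC' cursor=2
After op 6 (undo): buf='LPCQ' cursor=3

Answer: LPCQ|3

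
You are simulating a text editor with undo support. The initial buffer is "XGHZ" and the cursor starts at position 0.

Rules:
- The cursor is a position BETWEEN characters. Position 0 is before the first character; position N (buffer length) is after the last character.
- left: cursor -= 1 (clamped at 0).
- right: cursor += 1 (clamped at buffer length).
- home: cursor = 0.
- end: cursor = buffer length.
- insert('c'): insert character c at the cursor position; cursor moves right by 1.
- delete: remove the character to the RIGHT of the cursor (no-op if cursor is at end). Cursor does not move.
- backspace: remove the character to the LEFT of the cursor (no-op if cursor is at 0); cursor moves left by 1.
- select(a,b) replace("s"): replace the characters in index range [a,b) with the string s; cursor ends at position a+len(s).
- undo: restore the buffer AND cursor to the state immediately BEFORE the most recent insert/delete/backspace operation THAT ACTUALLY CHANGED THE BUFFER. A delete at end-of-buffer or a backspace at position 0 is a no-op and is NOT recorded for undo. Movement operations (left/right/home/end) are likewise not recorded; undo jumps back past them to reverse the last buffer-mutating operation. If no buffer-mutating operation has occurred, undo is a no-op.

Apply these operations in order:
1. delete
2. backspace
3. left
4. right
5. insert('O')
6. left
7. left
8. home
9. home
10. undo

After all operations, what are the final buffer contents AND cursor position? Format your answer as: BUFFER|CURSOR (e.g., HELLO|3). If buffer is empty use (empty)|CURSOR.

Answer: GHZ|1

Derivation:
After op 1 (delete): buf='GHZ' cursor=0
After op 2 (backspace): buf='GHZ' cursor=0
After op 3 (left): buf='GHZ' cursor=0
After op 4 (right): buf='GHZ' cursor=1
After op 5 (insert('O')): buf='GOHZ' cursor=2
After op 6 (left): buf='GOHZ' cursor=1
After op 7 (left): buf='GOHZ' cursor=0
After op 8 (home): buf='GOHZ' cursor=0
After op 9 (home): buf='GOHZ' cursor=0
After op 10 (undo): buf='GHZ' cursor=1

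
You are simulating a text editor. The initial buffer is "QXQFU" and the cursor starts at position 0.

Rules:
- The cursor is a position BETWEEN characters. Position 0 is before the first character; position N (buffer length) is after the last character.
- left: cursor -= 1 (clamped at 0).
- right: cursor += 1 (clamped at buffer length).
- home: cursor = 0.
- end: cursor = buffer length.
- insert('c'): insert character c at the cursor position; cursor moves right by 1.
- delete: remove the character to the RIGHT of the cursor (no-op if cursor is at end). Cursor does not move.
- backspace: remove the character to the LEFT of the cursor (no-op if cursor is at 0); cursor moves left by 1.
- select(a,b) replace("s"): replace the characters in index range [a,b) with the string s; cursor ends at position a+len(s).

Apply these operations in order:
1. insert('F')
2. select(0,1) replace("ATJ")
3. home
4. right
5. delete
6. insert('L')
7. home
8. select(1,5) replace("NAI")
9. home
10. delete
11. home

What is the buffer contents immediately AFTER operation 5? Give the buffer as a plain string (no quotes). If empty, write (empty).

Answer: AJQXQFU

Derivation:
After op 1 (insert('F')): buf='FQXQFU' cursor=1
After op 2 (select(0,1) replace("ATJ")): buf='ATJQXQFU' cursor=3
After op 3 (home): buf='ATJQXQFU' cursor=0
After op 4 (right): buf='ATJQXQFU' cursor=1
After op 5 (delete): buf='AJQXQFU' cursor=1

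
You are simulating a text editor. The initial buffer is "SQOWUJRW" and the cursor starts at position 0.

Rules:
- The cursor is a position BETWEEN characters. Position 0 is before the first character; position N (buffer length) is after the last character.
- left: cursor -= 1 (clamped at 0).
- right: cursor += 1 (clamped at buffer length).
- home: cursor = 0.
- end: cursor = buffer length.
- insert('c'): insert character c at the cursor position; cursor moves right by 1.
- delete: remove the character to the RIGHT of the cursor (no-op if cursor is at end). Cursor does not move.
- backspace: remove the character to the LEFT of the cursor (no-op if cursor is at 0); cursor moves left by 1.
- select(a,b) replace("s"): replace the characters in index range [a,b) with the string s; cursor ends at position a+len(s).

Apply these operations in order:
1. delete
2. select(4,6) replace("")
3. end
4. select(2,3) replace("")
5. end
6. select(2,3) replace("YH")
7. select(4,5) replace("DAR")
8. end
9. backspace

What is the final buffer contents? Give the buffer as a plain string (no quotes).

After op 1 (delete): buf='QOWUJRW' cursor=0
After op 2 (select(4,6) replace("")): buf='QOWUW' cursor=4
After op 3 (end): buf='QOWUW' cursor=5
After op 4 (select(2,3) replace("")): buf='QOUW' cursor=2
After op 5 (end): buf='QOUW' cursor=4
After op 6 (select(2,3) replace("YH")): buf='QOYHW' cursor=4
After op 7 (select(4,5) replace("DAR")): buf='QOYHDAR' cursor=7
After op 8 (end): buf='QOYHDAR' cursor=7
After op 9 (backspace): buf='QOYHDA' cursor=6

Answer: QOYHDA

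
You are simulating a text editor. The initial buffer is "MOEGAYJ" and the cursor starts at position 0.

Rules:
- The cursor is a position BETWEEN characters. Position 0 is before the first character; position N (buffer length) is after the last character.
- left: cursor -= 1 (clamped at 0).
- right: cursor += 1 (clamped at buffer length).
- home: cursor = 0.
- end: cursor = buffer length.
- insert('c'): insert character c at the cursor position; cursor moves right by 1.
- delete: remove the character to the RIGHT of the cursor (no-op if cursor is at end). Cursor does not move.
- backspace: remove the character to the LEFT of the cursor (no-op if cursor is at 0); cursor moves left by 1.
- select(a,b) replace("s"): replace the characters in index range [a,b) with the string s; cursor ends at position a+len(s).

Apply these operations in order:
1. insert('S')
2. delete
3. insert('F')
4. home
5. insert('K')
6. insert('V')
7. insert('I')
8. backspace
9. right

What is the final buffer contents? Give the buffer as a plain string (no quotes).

Answer: KVSFOEGAYJ

Derivation:
After op 1 (insert('S')): buf='SMOEGAYJ' cursor=1
After op 2 (delete): buf='SOEGAYJ' cursor=1
After op 3 (insert('F')): buf='SFOEGAYJ' cursor=2
After op 4 (home): buf='SFOEGAYJ' cursor=0
After op 5 (insert('K')): buf='KSFOEGAYJ' cursor=1
After op 6 (insert('V')): buf='KVSFOEGAYJ' cursor=2
After op 7 (insert('I')): buf='KVISFOEGAYJ' cursor=3
After op 8 (backspace): buf='KVSFOEGAYJ' cursor=2
After op 9 (right): buf='KVSFOEGAYJ' cursor=3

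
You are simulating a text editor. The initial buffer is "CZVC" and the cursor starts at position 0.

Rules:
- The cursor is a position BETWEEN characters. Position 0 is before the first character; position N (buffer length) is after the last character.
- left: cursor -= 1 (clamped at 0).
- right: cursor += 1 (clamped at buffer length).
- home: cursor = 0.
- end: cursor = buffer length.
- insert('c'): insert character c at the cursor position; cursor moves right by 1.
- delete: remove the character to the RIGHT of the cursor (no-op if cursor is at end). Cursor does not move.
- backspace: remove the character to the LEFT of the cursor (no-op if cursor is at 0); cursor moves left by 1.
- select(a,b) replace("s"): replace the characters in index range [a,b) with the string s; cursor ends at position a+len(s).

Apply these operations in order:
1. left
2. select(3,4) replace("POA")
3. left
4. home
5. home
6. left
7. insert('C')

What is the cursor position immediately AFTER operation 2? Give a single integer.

Answer: 6

Derivation:
After op 1 (left): buf='CZVC' cursor=0
After op 2 (select(3,4) replace("POA")): buf='CZVPOA' cursor=6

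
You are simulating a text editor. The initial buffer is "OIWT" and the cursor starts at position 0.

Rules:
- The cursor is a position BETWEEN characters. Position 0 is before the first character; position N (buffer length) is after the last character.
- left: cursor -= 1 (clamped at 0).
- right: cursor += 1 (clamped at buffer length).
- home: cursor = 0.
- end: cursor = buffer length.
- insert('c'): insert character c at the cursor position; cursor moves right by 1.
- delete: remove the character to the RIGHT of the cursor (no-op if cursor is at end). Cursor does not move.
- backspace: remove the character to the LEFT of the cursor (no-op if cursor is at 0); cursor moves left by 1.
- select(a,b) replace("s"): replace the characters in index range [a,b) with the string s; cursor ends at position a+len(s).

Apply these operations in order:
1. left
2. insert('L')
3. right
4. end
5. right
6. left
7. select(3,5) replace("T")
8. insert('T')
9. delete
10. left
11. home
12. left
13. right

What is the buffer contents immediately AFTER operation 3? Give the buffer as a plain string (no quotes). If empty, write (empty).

After op 1 (left): buf='OIWT' cursor=0
After op 2 (insert('L')): buf='LOIWT' cursor=1
After op 3 (right): buf='LOIWT' cursor=2

Answer: LOIWT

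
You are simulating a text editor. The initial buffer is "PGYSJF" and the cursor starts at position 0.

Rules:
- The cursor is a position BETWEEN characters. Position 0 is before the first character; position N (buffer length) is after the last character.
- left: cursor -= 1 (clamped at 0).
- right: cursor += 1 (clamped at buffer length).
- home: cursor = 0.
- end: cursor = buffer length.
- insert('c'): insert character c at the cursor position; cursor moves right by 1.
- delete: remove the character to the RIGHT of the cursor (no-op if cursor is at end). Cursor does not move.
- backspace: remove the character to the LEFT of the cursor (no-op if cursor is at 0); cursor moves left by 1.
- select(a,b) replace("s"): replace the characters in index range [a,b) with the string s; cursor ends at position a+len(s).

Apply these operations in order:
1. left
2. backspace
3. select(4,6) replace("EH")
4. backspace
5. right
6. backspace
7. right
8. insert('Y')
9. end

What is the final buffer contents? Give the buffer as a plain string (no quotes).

After op 1 (left): buf='PGYSJF' cursor=0
After op 2 (backspace): buf='PGYSJF' cursor=0
After op 3 (select(4,6) replace("EH")): buf='PGYSEH' cursor=6
After op 4 (backspace): buf='PGYSE' cursor=5
After op 5 (right): buf='PGYSE' cursor=5
After op 6 (backspace): buf='PGYS' cursor=4
After op 7 (right): buf='PGYS' cursor=4
After op 8 (insert('Y')): buf='PGYSY' cursor=5
After op 9 (end): buf='PGYSY' cursor=5

Answer: PGYSY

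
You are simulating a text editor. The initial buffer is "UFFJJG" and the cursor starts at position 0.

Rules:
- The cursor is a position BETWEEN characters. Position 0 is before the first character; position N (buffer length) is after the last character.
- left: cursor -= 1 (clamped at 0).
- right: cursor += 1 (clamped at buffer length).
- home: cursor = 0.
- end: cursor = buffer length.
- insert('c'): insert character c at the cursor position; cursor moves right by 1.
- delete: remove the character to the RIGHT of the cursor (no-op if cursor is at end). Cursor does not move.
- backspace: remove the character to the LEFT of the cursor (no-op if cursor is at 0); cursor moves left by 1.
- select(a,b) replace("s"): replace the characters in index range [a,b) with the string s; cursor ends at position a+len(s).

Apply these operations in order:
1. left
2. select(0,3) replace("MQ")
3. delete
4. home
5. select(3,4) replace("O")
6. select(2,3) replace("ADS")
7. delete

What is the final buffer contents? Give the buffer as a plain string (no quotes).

After op 1 (left): buf='UFFJJG' cursor=0
After op 2 (select(0,3) replace("MQ")): buf='MQJJG' cursor=2
After op 3 (delete): buf='MQJG' cursor=2
After op 4 (home): buf='MQJG' cursor=0
After op 5 (select(3,4) replace("O")): buf='MQJO' cursor=4
After op 6 (select(2,3) replace("ADS")): buf='MQADSO' cursor=5
After op 7 (delete): buf='MQADS' cursor=5

Answer: MQADS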